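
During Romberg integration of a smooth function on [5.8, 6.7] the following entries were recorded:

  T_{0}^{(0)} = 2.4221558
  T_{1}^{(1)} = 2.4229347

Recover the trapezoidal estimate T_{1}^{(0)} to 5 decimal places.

From T_{1}^{(1)} = (4·T_{1}^{(0)} − T_{0}^{(0)})/3, solve for T_{1}^{(0)}:
4·T_{1}^{(0)} = 3·2.4229347 + 2.4221558 = 9.6909599
T_{1}^{(0)} = 2.4227400

2.42274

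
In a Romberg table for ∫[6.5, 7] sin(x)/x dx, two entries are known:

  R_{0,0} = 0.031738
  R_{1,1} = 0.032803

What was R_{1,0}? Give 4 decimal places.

0.0325

From R_{1,1} = (4·R_{1,0} − R_{0,0})/3, solve for R_{1,0}:
4·R_{1,0} = 3·0.032803 + 0.031738 = 0.130147
R_{1,0} = 0.032537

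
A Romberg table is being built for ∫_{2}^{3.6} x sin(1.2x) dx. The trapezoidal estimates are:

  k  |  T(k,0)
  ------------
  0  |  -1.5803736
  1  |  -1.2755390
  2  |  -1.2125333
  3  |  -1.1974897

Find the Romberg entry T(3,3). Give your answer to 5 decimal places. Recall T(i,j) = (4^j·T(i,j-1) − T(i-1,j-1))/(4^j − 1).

Richardson extrapolation on the trapezoidal column (denominator 4−1=3):
T(1,1) = -1.2755390 + (-1.2755390 − (-1.5803736))/3 = -1.1739275
T(2,1) = (4·(-1.2125333) − (-1.2755390)) / 3 = -1.1915314
T(3,1) = (4·(-1.1974897) − (-1.2125333)) / 3 = -1.1924752
T(2,2) = (16·(-1.1915314) − (-1.1739275)) / 15 = -1.1927050
T(3,2) = (16·(-1.1924752) − (-1.1915314)) / 15 = -1.1925381
T(3,3) = (64·(-1.1925381) − (-1.1927050)) / 63 = -1.1925355
(Column j=1 coincides with Simpson's rule on the same nodes.)

-1.19254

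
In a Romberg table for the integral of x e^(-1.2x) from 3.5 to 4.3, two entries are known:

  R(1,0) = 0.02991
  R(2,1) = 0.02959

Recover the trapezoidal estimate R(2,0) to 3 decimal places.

0.030

From R(2,1) = (4·R(2,0) − R(1,0))/3, solve for R(2,0):
4·R(2,0) = 3·0.02959 + 0.02991 = 0.11868
R(2,0) = 0.02967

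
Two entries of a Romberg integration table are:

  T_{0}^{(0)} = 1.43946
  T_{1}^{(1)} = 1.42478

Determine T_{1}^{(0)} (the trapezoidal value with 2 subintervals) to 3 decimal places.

1.428

From T_{1}^{(1)} = (4·T_{1}^{(0)} − T_{0}^{(0)})/3, solve for T_{1}^{(0)}:
4·T_{1}^{(0)} = 3·1.42478 + 1.43946 = 5.71380
T_{1}^{(0)} = 1.42845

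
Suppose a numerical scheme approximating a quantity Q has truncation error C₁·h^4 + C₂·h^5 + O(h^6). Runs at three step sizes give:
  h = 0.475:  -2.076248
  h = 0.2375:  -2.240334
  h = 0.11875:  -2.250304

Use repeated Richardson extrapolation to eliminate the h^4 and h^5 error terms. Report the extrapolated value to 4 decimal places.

-2.2510

First eliminate the h^4 term (factor 2^4 = 16):
  B₁ = (16·(-2.240334) − (-2.076248))/15 = -2.251273
  B₂ = (16·(-2.250304) − (-2.240334))/15 = -2.250969
Then eliminate the h^5 term (factor 2^5 = 32):
  (32·(-2.250969) − (-2.251273))/31 = -2.250959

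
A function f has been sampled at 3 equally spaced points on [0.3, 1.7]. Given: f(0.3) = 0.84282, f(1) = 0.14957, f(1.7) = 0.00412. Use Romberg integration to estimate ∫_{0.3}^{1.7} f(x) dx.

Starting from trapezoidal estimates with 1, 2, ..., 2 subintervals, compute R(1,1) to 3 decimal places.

R(0,0) (trapezoid, 1 panel, h=1.4000): 0.59286
R(1,0) (trapezoid, 2 panels, h=0.7000): 0.40113
R(1,1) = 0.40113 + (0.40113 − 0.59286)/3 = 0.33722

0.337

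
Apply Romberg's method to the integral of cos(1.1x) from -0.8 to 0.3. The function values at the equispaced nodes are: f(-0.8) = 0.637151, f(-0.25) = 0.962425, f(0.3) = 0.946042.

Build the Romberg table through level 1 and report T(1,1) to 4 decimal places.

0.9960

T(0,0) (trapezoid, 1 panel, h=1.1000): 0.870756
T(1,0) (trapezoid, 2 panels, h=0.5500): 0.964712
T(1,1) = 0.964712 + (0.964712 − 0.870756)/3 = 0.996031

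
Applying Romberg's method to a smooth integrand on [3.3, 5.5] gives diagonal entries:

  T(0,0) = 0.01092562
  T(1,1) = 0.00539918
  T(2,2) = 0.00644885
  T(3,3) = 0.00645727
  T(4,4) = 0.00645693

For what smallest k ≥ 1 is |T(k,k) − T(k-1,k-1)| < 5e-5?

|T(1,1) − T(0,0)| = 0.00552644 ≥ 5e-5
|T(2,2) − T(1,1)| = 0.00104967 ≥ 5e-5
|T(3,3) − T(2,2)| = 0.00000842 < 5e-5

k = 3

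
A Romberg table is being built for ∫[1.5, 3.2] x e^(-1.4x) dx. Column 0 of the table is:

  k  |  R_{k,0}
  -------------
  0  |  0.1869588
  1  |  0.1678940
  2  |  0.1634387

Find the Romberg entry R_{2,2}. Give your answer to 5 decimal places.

Richardson extrapolation on the trapezoidal column (denominator 4−1=3):
R_{1,1} = (4·0.1678940 − 0.1869588) / 3 = 0.1615391
R_{2,1} = 0.1634387 + (0.1634387 − 0.1678940)/3 = 0.1619536
R_{2,2} = (16·0.1619536 − 0.1615391) / 15 = 0.1619812
(Column j=1 coincides with Simpson's rule on the same nodes.)

0.16198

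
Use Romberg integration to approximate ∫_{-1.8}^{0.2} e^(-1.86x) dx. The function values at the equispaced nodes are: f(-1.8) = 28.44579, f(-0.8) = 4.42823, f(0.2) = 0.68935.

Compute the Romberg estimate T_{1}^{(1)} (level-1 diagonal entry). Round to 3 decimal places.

T_{0}^{(0)} (trapezoid, 1 panel, h=2.0000): 29.13514
T_{1}^{(0)} (trapezoid, 2 panels, h=1.0000): 18.99580
T_{1}^{(1)} = 18.99580 + (18.99580 − 29.13514)/3 = 15.61602

15.616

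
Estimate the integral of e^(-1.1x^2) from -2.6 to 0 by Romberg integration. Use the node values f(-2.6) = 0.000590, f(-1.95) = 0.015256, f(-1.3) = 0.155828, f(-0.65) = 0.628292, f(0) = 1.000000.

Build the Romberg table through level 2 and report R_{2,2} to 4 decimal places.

R_{0,0} (trapezoid, 1 panel, h=2.6000): 1.300767
R_{1,0} (trapezoid, 2 panels, h=1.3000): 0.852960
R_{2,0} (trapezoid, 4 panels, h=0.6500): 0.844786
R_{1,1} = 0.852960 + (0.852960 − 1.300767)/3 = 0.703691
R_{2,1} = 0.844786 + (0.844786 − 0.852960)/3 = 0.842061
R_{2,2} = 0.842061 + (0.842061 − 0.703691)/15 = 0.851286

0.8513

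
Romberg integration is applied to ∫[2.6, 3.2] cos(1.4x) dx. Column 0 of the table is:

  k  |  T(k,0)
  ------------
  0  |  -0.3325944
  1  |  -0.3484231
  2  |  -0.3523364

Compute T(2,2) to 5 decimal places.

T(1,1) = (4·(-0.3484231) − (-0.3325944)) / 3 = -0.3536993
T(2,1) = -0.3523364 + (-0.3523364 − (-0.3484231))/3 = -0.3536408
T(2,2) = (16·(-0.3536408) − (-0.3536993)) / 15 = -0.3536369

-0.35364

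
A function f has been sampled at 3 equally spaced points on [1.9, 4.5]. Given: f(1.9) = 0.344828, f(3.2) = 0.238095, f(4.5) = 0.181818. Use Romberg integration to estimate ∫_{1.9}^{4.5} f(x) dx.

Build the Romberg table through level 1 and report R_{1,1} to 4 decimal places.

R_{0,0} (trapezoid, 1 panel, h=2.6000): 0.684640
R_{1,0} (trapezoid, 2 panels, h=1.3000): 0.651843
R_{1,1} = 0.651843 + (0.651843 − 0.684640)/3 = 0.640911

0.6409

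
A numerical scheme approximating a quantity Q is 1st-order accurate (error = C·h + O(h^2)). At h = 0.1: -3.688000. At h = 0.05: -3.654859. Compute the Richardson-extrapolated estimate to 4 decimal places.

The leading error scales as h; refining by a factor of 2 reduces it by 2^1 = 2.
Extrapolated value = (2·A(h/2) − A(h)) / (2 − 1)
= (2·(-3.654859) − (-3.688000)) / 1
= -3.621718 / 1 = -3.621718

-3.6217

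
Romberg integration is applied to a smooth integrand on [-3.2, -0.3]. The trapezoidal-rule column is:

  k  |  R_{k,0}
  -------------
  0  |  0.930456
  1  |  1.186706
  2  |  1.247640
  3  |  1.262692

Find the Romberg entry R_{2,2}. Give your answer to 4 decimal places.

Richardson extrapolation on the trapezoidal column (denominator 4−1=3):
R_{1,1} = 1.186706 + (1.186706 − 0.930456)/3 = 1.272123
R_{2,1} = 1.247640 + (1.247640 − 1.186706)/3 = 1.267951
R_{2,2} = 1.267951 + (1.267951 − 1.272123)/15 = 1.267673

1.2677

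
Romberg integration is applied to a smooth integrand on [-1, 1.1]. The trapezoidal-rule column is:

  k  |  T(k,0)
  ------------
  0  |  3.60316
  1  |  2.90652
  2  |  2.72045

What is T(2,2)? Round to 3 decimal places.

2.657

Richardson extrapolation on the trapezoidal column (denominator 4−1=3):
T(1,1) = (4·2.90652 − 3.60316) / 3 = 2.67431
T(2,1) = 2.72045 + (2.72045 − 2.90652)/3 = 2.65843
T(2,2) = (16·2.65843 − 2.67431) / 15 = 2.65737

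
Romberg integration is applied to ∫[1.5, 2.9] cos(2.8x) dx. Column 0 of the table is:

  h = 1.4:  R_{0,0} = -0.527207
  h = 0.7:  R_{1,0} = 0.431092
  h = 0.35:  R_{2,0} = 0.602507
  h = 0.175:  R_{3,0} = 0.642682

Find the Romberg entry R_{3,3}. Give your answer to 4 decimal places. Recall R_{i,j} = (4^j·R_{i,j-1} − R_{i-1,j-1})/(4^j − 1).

0.6559

R_{1,1} = (4·0.431092 − (-0.527207)) / 3 = 0.750525
R_{2,1} = (4·0.602507 − 0.431092) / 3 = 0.659645
R_{3,1} = (4·0.642682 − 0.602507) / 3 = 0.656074
R_{2,2} = 0.659645 + (0.659645 − 0.750525)/15 = 0.653586
R_{3,2} = 0.656074 + (0.656074 − 0.659645)/15 = 0.655836
R_{3,3} = (64·0.655836 − 0.653586) / 63 = 0.655872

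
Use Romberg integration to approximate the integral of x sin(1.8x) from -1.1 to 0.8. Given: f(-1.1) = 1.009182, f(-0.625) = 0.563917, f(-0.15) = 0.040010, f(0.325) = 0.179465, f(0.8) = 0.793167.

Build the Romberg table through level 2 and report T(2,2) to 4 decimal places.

T(0,0) (trapezoid, 1 panel, h=1.9000): 1.712232
T(1,0) (trapezoid, 2 panels, h=0.9500): 0.894125
T(2,0) (trapezoid, 4 panels, h=0.4750): 0.800169
T(1,1) = 0.894125 + (0.894125 − 1.712232)/3 = 0.621423
T(2,1) = 0.800169 + (0.800169 − 0.894125)/3 = 0.768850
T(2,2) = 0.768850 + (0.768850 − 0.621423)/15 = 0.778678

0.7787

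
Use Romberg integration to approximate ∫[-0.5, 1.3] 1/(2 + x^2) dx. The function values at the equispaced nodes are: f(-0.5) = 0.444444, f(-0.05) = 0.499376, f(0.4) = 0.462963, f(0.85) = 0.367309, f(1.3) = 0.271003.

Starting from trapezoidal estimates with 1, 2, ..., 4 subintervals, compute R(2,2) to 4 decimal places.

0.7660

R(0,0) (trapezoid, 1 panel, h=1.8000): 0.643902
R(1,0) (trapezoid, 2 panels, h=0.9000): 0.738618
R(2,0) (trapezoid, 4 panels, h=0.4500): 0.759317
R(1,1) = 0.738618 + (0.738618 − 0.643902)/3 = 0.770190
R(2,1) = 0.759317 + (0.759317 − 0.738618)/3 = 0.766217
R(2,2) = 0.766217 + (0.766217 − 0.770190)/15 = 0.765952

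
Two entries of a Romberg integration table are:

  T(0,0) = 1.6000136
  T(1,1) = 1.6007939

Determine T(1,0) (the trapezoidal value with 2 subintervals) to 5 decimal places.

1.60060

From T(1,1) = (4·T(1,0) − T(0,0))/3, solve for T(1,0):
4·T(1,0) = 3·1.6007939 + 1.6000136 = 6.4023953
T(1,0) = 1.6005988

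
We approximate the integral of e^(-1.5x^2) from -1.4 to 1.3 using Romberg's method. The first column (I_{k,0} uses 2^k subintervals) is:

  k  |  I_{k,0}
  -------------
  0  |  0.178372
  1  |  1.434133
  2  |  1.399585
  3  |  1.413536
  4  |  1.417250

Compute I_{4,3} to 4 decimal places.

1.4185

Richardson extrapolation on the trapezoidal column (denominator 4−1=3):
I_{2,1} = 1.399585 + (1.399585 − 1.434133)/3 = 1.388069
I_{3,1} = 1.413536 + (1.413536 − 1.399585)/3 = 1.418186
I_{4,1} = (4·1.417250 − 1.413536) / 3 = 1.418488
I_{3,2} = 1.418186 + (1.418186 − 1.388069)/15 = 1.420194
I_{4,2} = 1.418488 + (1.418488 − 1.418186)/15 = 1.418508
I_{4,3} = 1.418508 + (1.418508 − 1.420194)/63 = 1.418481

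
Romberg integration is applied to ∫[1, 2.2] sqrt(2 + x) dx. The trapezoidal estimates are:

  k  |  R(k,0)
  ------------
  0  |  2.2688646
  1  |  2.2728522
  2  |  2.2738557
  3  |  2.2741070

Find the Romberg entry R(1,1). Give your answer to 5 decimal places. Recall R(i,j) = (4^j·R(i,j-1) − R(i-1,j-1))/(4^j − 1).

R(1,1) = (4·2.2728522 − 2.2688646) / 3 = 2.2741814

2.27418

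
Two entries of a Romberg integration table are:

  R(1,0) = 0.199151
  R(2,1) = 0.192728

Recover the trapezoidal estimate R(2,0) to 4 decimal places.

0.1943

From R(2,1) = (4·R(2,0) − R(1,0))/3, solve for R(2,0):
4·R(2,0) = 3·0.192728 + 0.199151 = 0.777335
R(2,0) = 0.194334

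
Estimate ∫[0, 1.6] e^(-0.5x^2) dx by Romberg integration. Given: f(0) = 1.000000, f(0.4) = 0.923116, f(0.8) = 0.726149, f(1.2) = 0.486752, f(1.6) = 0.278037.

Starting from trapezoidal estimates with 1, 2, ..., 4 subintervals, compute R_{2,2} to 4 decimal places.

1.1160

R_{0,0} (trapezoid, 1 panel, h=1.6000): 1.022430
R_{1,0} (trapezoid, 2 panels, h=0.8000): 1.092134
R_{2,0} (trapezoid, 4 panels, h=0.4000): 1.110014
R_{1,1} = 1.092134 + (1.092134 − 1.022430)/3 = 1.115369
R_{2,1} = 1.110014 + (1.110014 − 1.092134)/3 = 1.115974
R_{2,2} = 1.115974 + (1.115974 − 1.115369)/15 = 1.116014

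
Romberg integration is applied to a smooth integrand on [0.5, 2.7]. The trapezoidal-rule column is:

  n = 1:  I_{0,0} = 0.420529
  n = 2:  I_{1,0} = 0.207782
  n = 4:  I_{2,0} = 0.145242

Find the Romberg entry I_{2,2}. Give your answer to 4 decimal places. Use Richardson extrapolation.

0.1236

I_{1,1} = 0.207782 + (0.207782 − 0.420529)/3 = 0.136866
I_{2,1} = 0.145242 + (0.145242 − 0.207782)/3 = 0.124395
I_{2,2} = 0.124395 + (0.124395 − 0.136866)/15 = 0.123564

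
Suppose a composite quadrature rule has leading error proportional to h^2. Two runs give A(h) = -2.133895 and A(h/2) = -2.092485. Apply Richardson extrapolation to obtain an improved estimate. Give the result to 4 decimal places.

-2.0787

The leading error scales as h^2; refining by a factor of 2 reduces it by 2^2 = 4.
Extrapolated value = (4·A(h/2) − A(h)) / (4 − 1)
= (4·(-2.092485) − (-2.133895)) / 3
= -6.236045 / 3 = -2.078682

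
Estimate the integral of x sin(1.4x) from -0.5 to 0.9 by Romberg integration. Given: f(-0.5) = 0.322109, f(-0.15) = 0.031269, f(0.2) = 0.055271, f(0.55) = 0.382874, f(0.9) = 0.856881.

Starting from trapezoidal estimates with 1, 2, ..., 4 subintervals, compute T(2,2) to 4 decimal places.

T(0,0) (trapezoid, 1 panel, h=1.4000): 0.825293
T(1,0) (trapezoid, 2 panels, h=0.7000): 0.451336
T(2,0) (trapezoid, 4 panels, h=0.3500): 0.370618
T(1,1) = 0.451336 + (0.451336 − 0.825293)/3 = 0.326684
T(2,1) = 0.370618 + (0.370618 − 0.451336)/3 = 0.343712
T(2,2) = 0.343712 + (0.343712 − 0.326684)/15 = 0.344847

0.3448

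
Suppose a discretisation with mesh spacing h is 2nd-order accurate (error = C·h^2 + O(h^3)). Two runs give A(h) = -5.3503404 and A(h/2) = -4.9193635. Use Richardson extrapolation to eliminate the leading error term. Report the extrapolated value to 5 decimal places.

The leading error scales as h^2; refining by a factor of 2 reduces it by 2^2 = 4.
Extrapolated value = (4·A(h/2) − A(h)) / (4 − 1)
= (4·(-4.9193635) − (-5.3503404)) / 3
= -14.3271136 / 3 = -4.7757045

-4.77570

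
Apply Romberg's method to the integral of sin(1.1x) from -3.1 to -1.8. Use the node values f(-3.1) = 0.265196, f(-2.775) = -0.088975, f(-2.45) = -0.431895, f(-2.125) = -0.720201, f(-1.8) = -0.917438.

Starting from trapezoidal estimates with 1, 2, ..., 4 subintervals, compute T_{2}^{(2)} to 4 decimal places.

-0.5148

T_{0}^{(0)} (trapezoid, 1 panel, h=1.3000): -0.423957
T_{1}^{(0)} (trapezoid, 2 panels, h=0.6500): -0.492710
T_{2}^{(0)} (trapezoid, 4 panels, h=0.3250): -0.509337
T_{1}^{(1)} = -0.492710 + (-0.492710 − (-0.423957))/3 = -0.515628
T_{2}^{(1)} = -0.509337 + (-0.509337 − (-0.492710))/3 = -0.514879
T_{2}^{(2)} = -0.514879 + (-0.514879 − (-0.515628))/15 = -0.514829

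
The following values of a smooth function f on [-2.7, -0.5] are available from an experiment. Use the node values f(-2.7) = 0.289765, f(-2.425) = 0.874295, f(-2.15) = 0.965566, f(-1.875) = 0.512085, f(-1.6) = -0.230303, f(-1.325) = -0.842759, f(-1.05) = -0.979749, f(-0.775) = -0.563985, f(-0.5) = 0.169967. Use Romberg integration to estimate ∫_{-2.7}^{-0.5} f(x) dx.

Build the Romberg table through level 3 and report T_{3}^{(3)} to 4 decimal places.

-0.0103

T_{0}^{(0)} (trapezoid, 1 panel, h=2.2000): 0.505705
T_{1}^{(0)} (trapezoid, 2 panels, h=1.1000): -0.000481
T_{2}^{(0)} (trapezoid, 4 panels, h=0.5500): -0.008041
T_{3}^{(0)} (trapezoid, 8 panels, h=0.2750): -0.009621
T_{1}^{(1)} = -0.000481 + (-0.000481 − 0.505705)/3 = -0.169210
T_{2}^{(1)} = -0.008041 + (-0.008041 − (-0.000481))/3 = -0.010561
T_{3}^{(1)} = -0.009621 + (-0.009621 − (-0.008041))/3 = -0.010148
T_{2}^{(2)} = -0.010561 + (-0.010561 − (-0.169210))/15 = 0.000016
T_{3}^{(2)} = -0.010148 + (-0.010148 − (-0.010561))/15 = -0.010120
T_{3}^{(3)} = -0.010120 + (-0.010120 − 0.000016)/63 = -0.010281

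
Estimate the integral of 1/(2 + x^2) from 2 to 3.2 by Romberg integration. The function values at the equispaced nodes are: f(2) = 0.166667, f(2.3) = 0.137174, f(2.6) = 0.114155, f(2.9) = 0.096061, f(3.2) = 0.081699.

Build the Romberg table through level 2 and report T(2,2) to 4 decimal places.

T(0,0) (trapezoid, 1 panel, h=1.2000): 0.149020
T(1,0) (trapezoid, 2 panels, h=0.6000): 0.143003
T(2,0) (trapezoid, 4 panels, h=0.3000): 0.141472
T(1,1) = 0.143003 + (0.143003 − 0.149020)/3 = 0.140997
T(2,1) = 0.141472 + (0.141472 − 0.143003)/3 = 0.140962
T(2,2) = 0.140962 + (0.140962 − 0.140997)/15 = 0.140960

0.1410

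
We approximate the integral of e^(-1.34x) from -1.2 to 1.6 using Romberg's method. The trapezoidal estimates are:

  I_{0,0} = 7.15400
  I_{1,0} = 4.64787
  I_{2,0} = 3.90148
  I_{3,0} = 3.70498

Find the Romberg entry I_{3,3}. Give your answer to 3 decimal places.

I_{1,1} = (4·4.64787 − 7.15400) / 3 = 3.81249
I_{2,1} = (4·3.90148 − 4.64787) / 3 = 3.65268
I_{3,1} = (4·3.70498 − 3.90148) / 3 = 3.63948
I_{2,2} = (16·3.65268 − 3.81249) / 15 = 3.64203
I_{3,2} = 3.63948 + (3.63948 − 3.65268)/15 = 3.63860
I_{3,3} = 3.63860 + (3.63860 − 3.64203)/63 = 3.63855

3.639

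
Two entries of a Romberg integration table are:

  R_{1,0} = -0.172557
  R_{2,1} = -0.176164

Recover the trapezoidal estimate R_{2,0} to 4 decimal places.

-0.1753

From R_{2,1} = (4·R_{2,0} − R_{1,0})/3, solve for R_{2,0}:
4·R_{2,0} = 3·(-0.176164) + (-0.172557) = -0.701049
R_{2,0} = -0.175262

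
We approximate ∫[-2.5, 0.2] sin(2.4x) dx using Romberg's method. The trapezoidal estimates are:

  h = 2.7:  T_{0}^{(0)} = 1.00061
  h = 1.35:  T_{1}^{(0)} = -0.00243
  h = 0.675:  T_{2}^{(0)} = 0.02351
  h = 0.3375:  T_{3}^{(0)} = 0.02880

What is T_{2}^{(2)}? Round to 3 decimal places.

T_{1}^{(1)} = -0.00243 + (-0.00243 − 1.00061)/3 = -0.33678
T_{2}^{(1)} = 0.02351 + (0.02351 − (-0.00243))/3 = 0.03216
T_{2}^{(2)} = 0.03216 + (0.03216 − (-0.33678))/15 = 0.05676

0.057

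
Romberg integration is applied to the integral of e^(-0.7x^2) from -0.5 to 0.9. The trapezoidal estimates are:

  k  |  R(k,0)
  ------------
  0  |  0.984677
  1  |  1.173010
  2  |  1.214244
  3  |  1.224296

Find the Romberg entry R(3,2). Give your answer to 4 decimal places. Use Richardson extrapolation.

R(2,1) = (4·1.214244 − 1.173010) / 3 = 1.227989
R(3,1) = (4·1.224296 − 1.214244) / 3 = 1.227647
R(3,2) = (16·1.227647 − 1.227989) / 15 = 1.227624

1.2276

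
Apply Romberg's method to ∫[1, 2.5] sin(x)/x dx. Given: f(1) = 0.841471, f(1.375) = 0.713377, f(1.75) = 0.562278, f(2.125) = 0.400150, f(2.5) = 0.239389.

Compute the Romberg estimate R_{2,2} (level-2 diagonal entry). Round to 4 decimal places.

0.8324

R_{0,0} (trapezoid, 1 panel, h=1.5000): 0.810645
R_{1,0} (trapezoid, 2 panels, h=0.7500): 0.827031
R_{2,0} (trapezoid, 4 panels, h=0.3750): 0.831088
R_{1,1} = 0.827031 + (0.827031 − 0.810645)/3 = 0.832493
R_{2,1} = 0.831088 + (0.831088 − 0.827031)/3 = 0.832440
R_{2,2} = 0.832440 + (0.832440 − 0.832493)/15 = 0.832436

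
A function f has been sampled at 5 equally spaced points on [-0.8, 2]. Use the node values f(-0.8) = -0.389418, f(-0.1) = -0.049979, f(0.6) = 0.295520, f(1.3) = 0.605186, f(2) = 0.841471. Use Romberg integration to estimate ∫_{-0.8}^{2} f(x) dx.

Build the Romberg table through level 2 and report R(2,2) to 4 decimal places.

0.7615

R(0,0) (trapezoid, 1 panel, h=2.8000): 0.632874
R(1,0) (trapezoid, 2 panels, h=1.4000): 0.730165
R(2,0) (trapezoid, 4 panels, h=0.7000): 0.753727
R(1,1) = 0.730165 + (0.730165 − 0.632874)/3 = 0.762595
R(2,1) = 0.753727 + (0.753727 − 0.730165)/3 = 0.761581
R(2,2) = 0.761581 + (0.761581 − 0.762595)/15 = 0.761513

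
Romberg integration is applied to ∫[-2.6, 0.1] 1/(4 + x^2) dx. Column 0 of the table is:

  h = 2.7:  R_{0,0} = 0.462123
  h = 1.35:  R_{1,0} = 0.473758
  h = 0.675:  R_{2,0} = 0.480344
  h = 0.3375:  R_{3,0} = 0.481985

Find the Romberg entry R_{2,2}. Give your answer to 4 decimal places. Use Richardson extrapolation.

0.4829

R_{1,1} = 0.473758 + (0.473758 − 0.462123)/3 = 0.477636
R_{2,1} = 0.480344 + (0.480344 − 0.473758)/3 = 0.482539
R_{2,2} = (16·0.482539 − 0.477636) / 15 = 0.482866
(Column j=1 coincides with Simpson's rule on the same nodes.)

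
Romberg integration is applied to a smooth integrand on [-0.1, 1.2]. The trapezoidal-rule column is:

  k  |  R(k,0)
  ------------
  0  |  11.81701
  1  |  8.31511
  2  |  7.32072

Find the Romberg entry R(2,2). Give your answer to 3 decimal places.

6.979

R(1,1) = 8.31511 + (8.31511 − 11.81701)/3 = 7.14781
R(2,1) = 7.32072 + (7.32072 − 8.31511)/3 = 6.98926
R(2,2) = (16·6.98926 − 7.14781) / 15 = 6.97869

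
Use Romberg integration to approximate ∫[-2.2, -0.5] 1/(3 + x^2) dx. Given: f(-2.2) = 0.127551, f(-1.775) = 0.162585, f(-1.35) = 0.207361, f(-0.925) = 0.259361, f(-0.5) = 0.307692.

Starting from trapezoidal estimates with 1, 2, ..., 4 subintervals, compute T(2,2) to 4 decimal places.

T(0,0) (trapezoid, 1 panel, h=1.7000): 0.369957
T(1,0) (trapezoid, 2 panels, h=0.8500): 0.361235
T(2,0) (trapezoid, 4 panels, h=0.4250): 0.359945
T(1,1) = 0.361235 + (0.361235 − 0.369957)/3 = 0.358328
T(2,1) = 0.359945 + (0.359945 − 0.361235)/3 = 0.359515
T(2,2) = 0.359515 + (0.359515 − 0.358328)/15 = 0.359594

0.3596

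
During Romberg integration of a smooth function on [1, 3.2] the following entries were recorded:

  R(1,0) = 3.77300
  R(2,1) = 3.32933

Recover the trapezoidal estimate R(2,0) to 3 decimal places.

From R(2,1) = (4·R(2,0) − R(1,0))/3, solve for R(2,0):
4·R(2,0) = 3·3.32933 + 3.77300 = 13.76099
R(2,0) = 3.44025

3.440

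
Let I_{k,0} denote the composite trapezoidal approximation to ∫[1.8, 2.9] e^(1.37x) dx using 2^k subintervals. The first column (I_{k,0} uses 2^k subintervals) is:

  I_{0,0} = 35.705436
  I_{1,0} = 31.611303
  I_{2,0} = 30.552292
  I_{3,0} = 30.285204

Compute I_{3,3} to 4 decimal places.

30.1960

Richardson extrapolation on the trapezoidal column (denominator 4−1=3):
I_{1,1} = (4·31.611303 − 35.705436) / 3 = 30.246592
I_{2,1} = (4·30.552292 − 31.611303) / 3 = 30.199288
I_{3,1} = 30.285204 + (30.285204 − 30.552292)/3 = 30.196175
I_{2,2} = (16·30.199288 − 30.246592) / 15 = 30.196134
I_{3,2} = (16·30.196175 − 30.199288) / 15 = 30.195967
I_{3,3} = 30.195967 + (30.195967 − 30.196134)/63 = 30.195964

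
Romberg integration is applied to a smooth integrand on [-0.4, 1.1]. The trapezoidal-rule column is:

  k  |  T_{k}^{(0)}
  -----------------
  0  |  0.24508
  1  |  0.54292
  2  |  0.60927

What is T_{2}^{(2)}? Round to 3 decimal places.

Richardson extrapolation on the trapezoidal column (denominator 4−1=3):
T_{1}^{(1)} = (4·0.54292 − 0.24508) / 3 = 0.64220
T_{2}^{(1)} = (4·0.60927 − 0.54292) / 3 = 0.63139
T_{2}^{(2)} = 0.63139 + (0.63139 − 0.64220)/15 = 0.63067
(Column j=1 coincides with Simpson's rule on the same nodes.)

0.631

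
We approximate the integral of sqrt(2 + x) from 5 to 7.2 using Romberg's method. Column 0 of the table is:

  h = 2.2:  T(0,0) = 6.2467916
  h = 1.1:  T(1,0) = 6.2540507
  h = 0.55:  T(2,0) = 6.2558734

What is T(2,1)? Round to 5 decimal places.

6.25648

T(2,1) = (4·6.2558734 − 6.2540507) / 3 = 6.2564810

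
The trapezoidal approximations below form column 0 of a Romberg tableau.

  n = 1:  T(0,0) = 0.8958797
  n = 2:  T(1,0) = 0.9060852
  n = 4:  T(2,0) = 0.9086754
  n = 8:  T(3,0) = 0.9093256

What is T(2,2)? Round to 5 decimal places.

Richardson extrapolation on the trapezoidal column (denominator 4−1=3):
T(1,1) = 0.9060852 + (0.9060852 − 0.8958797)/3 = 0.9094870
T(2,1) = (4·0.9086754 − 0.9060852) / 3 = 0.9095388
T(2,2) = 0.9095388 + (0.9095388 − 0.9094870)/15 = 0.9095423

0.90954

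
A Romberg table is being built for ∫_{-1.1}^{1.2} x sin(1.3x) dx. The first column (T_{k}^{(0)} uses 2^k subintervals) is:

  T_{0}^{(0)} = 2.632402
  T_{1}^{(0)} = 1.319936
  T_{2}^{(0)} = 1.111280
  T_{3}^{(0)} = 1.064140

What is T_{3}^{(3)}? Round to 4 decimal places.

Richardson extrapolation on the trapezoidal column (denominator 4−1=3):
T_{1}^{(1)} = 1.319936 + (1.319936 − 2.632402)/3 = 0.882447
T_{2}^{(1)} = (4·1.111280 − 1.319936) / 3 = 1.041728
T_{3}^{(1)} = (4·1.064140 − 1.111280) / 3 = 1.048427
T_{2}^{(2)} = (16·1.041728 − 0.882447) / 15 = 1.052347
T_{3}^{(2)} = 1.048427 + (1.048427 − 1.041728)/15 = 1.048874
T_{3}^{(3)} = 1.048874 + (1.048874 − 1.052347)/63 = 1.048819

1.0488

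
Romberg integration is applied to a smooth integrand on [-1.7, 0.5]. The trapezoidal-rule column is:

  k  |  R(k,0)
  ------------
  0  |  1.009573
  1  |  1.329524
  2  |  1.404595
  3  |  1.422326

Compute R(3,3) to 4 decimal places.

R(1,1) = 1.329524 + (1.329524 − 1.009573)/3 = 1.436174
R(2,1) = 1.404595 + (1.404595 − 1.329524)/3 = 1.429619
R(3,1) = (4·1.422326 − 1.404595) / 3 = 1.428236
R(2,2) = 1.429619 + (1.429619 − 1.436174)/15 = 1.429182
R(3,2) = 1.428236 + (1.428236 − 1.429619)/15 = 1.428144
R(3,3) = 1.428144 + (1.428144 − 1.429182)/63 = 1.428128

1.4281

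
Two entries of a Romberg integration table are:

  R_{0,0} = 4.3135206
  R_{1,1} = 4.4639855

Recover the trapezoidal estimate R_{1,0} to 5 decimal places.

4.42637

From R_{1,1} = (4·R_{1,0} − R_{0,0})/3, solve for R_{1,0}:
4·R_{1,0} = 3·4.4639855 + 4.3135206 = 17.7054771
R_{1,0} = 4.4263693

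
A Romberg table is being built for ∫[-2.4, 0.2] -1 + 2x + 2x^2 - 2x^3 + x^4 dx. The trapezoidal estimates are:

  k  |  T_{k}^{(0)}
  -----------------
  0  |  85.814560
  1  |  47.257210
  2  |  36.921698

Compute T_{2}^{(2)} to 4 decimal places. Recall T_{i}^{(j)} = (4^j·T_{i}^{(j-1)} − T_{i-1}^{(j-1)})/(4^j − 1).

T_{1}^{(1)} = (4·47.257210 − 85.814560) / 3 = 34.404760
T_{2}^{(1)} = (4·36.921698 − 47.257210) / 3 = 33.476527
T_{2}^{(2)} = (16·33.476527 − 34.404760) / 15 = 33.414645

33.4146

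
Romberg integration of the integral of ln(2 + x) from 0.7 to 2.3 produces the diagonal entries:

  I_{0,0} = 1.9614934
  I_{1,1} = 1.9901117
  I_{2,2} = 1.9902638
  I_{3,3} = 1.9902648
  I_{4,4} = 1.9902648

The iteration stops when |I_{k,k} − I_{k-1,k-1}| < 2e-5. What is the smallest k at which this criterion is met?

|I_{1,1} − I_{0,0}| = 0.0286183 ≥ 2e-5
|I_{2,2} − I_{1,1}| = 0.0001521 ≥ 2e-5
|I_{3,3} − I_{2,2}| = 0.0000010 < 2e-5

k = 3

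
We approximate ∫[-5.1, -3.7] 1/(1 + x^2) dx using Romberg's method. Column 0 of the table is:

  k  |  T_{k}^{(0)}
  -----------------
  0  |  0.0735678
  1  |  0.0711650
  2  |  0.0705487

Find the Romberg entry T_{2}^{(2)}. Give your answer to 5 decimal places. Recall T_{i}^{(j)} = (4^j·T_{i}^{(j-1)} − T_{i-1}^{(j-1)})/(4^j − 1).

0.07034

T_{1}^{(1)} = (4·0.0711650 − 0.0735678) / 3 = 0.0703641
T_{2}^{(1)} = (4·0.0705487 − 0.0711650) / 3 = 0.0703433
T_{2}^{(2)} = (16·0.0703433 − 0.0703641) / 15 = 0.0703419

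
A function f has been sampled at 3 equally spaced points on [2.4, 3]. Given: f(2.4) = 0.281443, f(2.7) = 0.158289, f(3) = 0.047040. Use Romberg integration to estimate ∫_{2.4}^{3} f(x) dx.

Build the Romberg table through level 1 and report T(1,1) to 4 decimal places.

0.0962

T(0,0) (trapezoid, 1 panel, h=0.6000): 0.098545
T(1,0) (trapezoid, 2 panels, h=0.3000): 0.096759
T(1,1) = 0.096759 + (0.096759 − 0.098545)/3 = 0.096164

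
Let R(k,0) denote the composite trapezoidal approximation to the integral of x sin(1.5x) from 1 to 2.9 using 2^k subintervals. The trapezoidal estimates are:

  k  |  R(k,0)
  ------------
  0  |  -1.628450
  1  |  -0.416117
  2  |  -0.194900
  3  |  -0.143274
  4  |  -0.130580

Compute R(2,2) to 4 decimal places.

-0.1284

R(1,1) = (4·(-0.416117) − (-1.628450)) / 3 = -0.012006
R(2,1) = (4·(-0.194900) − (-0.416117)) / 3 = -0.121161
R(2,2) = (16·(-0.121161) − (-0.012006)) / 15 = -0.128438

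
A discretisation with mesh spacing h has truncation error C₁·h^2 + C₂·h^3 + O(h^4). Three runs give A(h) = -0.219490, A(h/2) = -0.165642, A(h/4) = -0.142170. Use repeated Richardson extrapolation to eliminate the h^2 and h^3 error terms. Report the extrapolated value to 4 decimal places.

First eliminate the h^2 term (factor 2^2 = 4):
  B₁ = (4·(-0.165642) − (-0.219490))/3 = -0.147693
  B₂ = (4·(-0.142170) − (-0.165642))/3 = -0.134346
Then eliminate the h^3 term (factor 2^3 = 8):
  (8·(-0.134346) − (-0.147693))/7 = -0.132439

-0.1324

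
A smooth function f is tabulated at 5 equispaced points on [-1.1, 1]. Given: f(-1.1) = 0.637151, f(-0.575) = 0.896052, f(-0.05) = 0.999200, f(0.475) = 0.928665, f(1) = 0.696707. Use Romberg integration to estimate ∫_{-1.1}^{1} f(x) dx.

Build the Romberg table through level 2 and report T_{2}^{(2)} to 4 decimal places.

T_{0}^{(0)} (trapezoid, 1 panel, h=2.1000): 1.400551
T_{1}^{(0)} (trapezoid, 2 panels, h=1.0500): 1.749435
T_{2}^{(0)} (trapezoid, 4 panels, h=0.5250): 1.832694
T_{1}^{(1)} = 1.749435 + (1.749435 − 1.400551)/3 = 1.865730
T_{2}^{(1)} = 1.832694 + (1.832694 − 1.749435)/3 = 1.860447
T_{2}^{(2)} = 1.860447 + (1.860447 − 1.865730)/15 = 1.860095

1.8601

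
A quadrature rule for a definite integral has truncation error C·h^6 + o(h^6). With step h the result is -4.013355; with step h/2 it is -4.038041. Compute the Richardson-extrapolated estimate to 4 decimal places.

Extrapolated value = (64·A(h/2) − A(h)) / (64 − 1)
= (64·(-4.038041) − (-4.013355)) / 63
= -254.421269 / 63 = -4.038433

-4.0384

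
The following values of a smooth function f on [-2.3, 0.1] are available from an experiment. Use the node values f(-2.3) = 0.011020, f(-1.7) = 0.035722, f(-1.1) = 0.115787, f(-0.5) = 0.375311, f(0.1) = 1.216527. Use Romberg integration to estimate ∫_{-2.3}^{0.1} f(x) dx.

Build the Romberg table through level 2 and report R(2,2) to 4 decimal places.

0.6169

R(0,0) (trapezoid, 1 panel, h=2.4000): 1.473056
R(1,0) (trapezoid, 2 panels, h=1.2000): 0.875473
R(2,0) (trapezoid, 4 panels, h=0.6000): 0.684356
R(1,1) = 0.875473 + (0.875473 − 1.473056)/3 = 0.676279
R(2,1) = 0.684356 + (0.684356 − 0.875473)/3 = 0.620650
R(2,2) = 0.620650 + (0.620650 − 0.676279)/15 = 0.616941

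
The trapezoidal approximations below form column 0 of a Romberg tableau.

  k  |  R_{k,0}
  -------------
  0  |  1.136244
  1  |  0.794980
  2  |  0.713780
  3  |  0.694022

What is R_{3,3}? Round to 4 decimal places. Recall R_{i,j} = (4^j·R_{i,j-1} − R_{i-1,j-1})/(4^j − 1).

0.6875

R_{1,1} = 0.794980 + (0.794980 − 1.136244)/3 = 0.681225
R_{2,1} = (4·0.713780 − 0.794980) / 3 = 0.686713
R_{3,1} = (4·0.694022 − 0.713780) / 3 = 0.687436
R_{2,2} = 0.686713 + (0.686713 − 0.681225)/15 = 0.687079
R_{3,2} = (16·0.687436 − 0.686713) / 15 = 0.687484
R_{3,3} = (64·0.687484 − 0.687079) / 63 = 0.687490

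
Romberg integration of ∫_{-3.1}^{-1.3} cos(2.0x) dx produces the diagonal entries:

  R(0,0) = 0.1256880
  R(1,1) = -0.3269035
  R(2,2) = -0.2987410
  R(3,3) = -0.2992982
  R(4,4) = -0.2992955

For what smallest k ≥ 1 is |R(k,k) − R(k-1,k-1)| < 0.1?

k = 2

|R(1,1) − R(0,0)| = 0.4525915 ≥ 0.1
|R(2,2) − R(1,1)| = 0.0281625 < 0.1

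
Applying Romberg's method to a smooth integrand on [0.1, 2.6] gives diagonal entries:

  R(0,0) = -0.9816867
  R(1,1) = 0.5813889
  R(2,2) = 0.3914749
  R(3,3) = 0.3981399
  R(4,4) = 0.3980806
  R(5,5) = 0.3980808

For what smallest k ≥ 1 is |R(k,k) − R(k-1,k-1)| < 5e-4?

|R(1,1) − R(0,0)| = 1.5630756 ≥ 5e-4
|R(2,2) − R(1,1)| = 0.1899140 ≥ 5e-4
|R(3,3) − R(2,2)| = 0.0066650 ≥ 5e-4
|R(4,4) − R(3,3)| = 0.0000593 < 5e-4

k = 4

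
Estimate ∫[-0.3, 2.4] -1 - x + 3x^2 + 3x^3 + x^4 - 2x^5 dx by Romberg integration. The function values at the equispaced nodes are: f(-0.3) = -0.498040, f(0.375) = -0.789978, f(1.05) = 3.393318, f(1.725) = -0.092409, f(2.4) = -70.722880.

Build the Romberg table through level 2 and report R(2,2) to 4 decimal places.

-14.5819

R(0,0) (trapezoid, 1 panel, h=2.7000): -96.148242
R(1,0) (trapezoid, 2 panels, h=1.3500): -43.493142
R(2,0) (trapezoid, 4 panels, h=0.6750): -22.342182
R(1,1) = -43.493142 + (-43.493142 − (-96.148242))/3 = -25.941442
R(2,1) = -22.342182 + (-22.342182 − (-43.493142))/3 = -15.291862
R(2,2) = -15.291862 + (-15.291862 − (-25.941442))/15 = -14.581890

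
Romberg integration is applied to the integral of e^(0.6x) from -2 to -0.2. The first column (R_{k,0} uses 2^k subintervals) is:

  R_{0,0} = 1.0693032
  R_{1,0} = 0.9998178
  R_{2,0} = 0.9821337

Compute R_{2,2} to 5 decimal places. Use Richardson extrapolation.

0.97621

R_{1,1} = 0.9998178 + (0.9998178 − 1.0693032)/3 = 0.9766560
R_{2,1} = 0.9821337 + (0.9821337 − 0.9998178)/3 = 0.9762390
R_{2,2} = (16·0.9762390 − 0.9766560) / 15 = 0.9762112
(Column j=1 coincides with Simpson's rule on the same nodes.)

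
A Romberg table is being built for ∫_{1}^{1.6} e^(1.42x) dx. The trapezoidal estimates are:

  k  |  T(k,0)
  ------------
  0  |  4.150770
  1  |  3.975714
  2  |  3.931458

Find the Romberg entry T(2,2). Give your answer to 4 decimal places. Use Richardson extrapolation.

3.9167

Richardson extrapolation on the trapezoidal column (denominator 4−1=3):
T(1,1) = (4·3.975714 − 4.150770) / 3 = 3.917362
T(2,1) = (4·3.931458 − 3.975714) / 3 = 3.916706
T(2,2) = (16·3.916706 − 3.917362) / 15 = 3.916662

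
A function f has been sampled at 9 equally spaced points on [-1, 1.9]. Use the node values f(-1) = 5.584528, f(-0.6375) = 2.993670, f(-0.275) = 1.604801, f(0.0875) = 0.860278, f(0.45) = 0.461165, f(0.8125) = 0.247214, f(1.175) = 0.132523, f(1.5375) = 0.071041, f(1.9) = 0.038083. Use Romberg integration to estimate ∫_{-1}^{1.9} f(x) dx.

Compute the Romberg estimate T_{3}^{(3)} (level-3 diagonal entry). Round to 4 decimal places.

3.2248

T_{0}^{(0)} (trapezoid, 1 panel, h=2.9000): 8.152786
T_{1}^{(0)} (trapezoid, 2 panels, h=1.4500): 4.745082
T_{2}^{(0)} (trapezoid, 4 panels, h=0.7250): 3.632101
T_{3}^{(0)} (trapezoid, 8 panels, h=0.3625): 3.328474
T_{1}^{(1)} = 4.745082 + (4.745082 − 8.152786)/3 = 3.609181
T_{2}^{(1)} = 3.632101 + (3.632101 − 4.745082)/3 = 3.261107
T_{3}^{(1)} = 3.328474 + (3.328474 − 3.632101)/3 = 3.227265
T_{2}^{(2)} = 3.261107 + (3.261107 − 3.609181)/15 = 3.237902
T_{3}^{(2)} = 3.227265 + (3.227265 − 3.261107)/15 = 3.225009
T_{3}^{(3)} = 3.225009 + (3.225009 − 3.237902)/63 = 3.224804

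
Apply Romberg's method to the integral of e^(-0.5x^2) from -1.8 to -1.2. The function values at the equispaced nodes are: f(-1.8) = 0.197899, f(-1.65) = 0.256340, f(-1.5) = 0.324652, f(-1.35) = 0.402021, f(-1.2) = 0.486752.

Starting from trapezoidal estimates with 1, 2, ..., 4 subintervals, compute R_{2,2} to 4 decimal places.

0.1984

R_{0,0} (trapezoid, 1 panel, h=0.6000): 0.205395
R_{1,0} (trapezoid, 2 panels, h=0.3000): 0.200093
R_{2,0} (trapezoid, 4 panels, h=0.1500): 0.198801
R_{1,1} = 0.200093 + (0.200093 − 0.205395)/3 = 0.198326
R_{2,1} = 0.198801 + (0.198801 − 0.200093)/3 = 0.198370
R_{2,2} = 0.198370 + (0.198370 − 0.198326)/15 = 0.198373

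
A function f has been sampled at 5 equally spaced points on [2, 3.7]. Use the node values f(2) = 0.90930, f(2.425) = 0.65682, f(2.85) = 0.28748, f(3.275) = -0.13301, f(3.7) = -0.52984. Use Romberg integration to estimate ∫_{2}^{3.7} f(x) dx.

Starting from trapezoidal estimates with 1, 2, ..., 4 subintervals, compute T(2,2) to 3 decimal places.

0.432

T(0,0) (trapezoid, 1 panel, h=1.7000): 0.32254
T(1,0) (trapezoid, 2 panels, h=0.8500): 0.40563
T(2,0) (trapezoid, 4 panels, h=0.4250): 0.42543
T(1,1) = 0.40563 + (0.40563 − 0.32254)/3 = 0.43333
T(2,1) = 0.42543 + (0.42543 − 0.40563)/3 = 0.43203
T(2,2) = 0.43203 + (0.43203 − 0.43333)/15 = 0.43194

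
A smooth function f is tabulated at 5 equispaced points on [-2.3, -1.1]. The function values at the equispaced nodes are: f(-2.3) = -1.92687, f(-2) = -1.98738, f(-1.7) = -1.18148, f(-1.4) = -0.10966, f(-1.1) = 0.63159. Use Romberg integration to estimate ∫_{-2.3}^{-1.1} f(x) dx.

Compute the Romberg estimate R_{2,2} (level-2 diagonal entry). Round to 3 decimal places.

R_{0,0} (trapezoid, 1 panel, h=1.2000): -0.77717
R_{1,0} (trapezoid, 2 panels, h=0.6000): -1.09747
R_{2,0} (trapezoid, 4 panels, h=0.3000): -1.17785
R_{1,1} = -1.09747 + (-1.09747 − (-0.77717))/3 = -1.20424
R_{2,1} = -1.17785 + (-1.17785 − (-1.09747))/3 = -1.20464
R_{2,2} = -1.20464 + (-1.20464 − (-1.20424))/15 = -1.20467

-1.205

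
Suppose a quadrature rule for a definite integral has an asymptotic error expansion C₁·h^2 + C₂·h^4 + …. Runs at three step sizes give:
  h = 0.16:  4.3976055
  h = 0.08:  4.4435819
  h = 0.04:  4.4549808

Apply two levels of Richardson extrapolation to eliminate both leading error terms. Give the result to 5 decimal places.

First eliminate the h^2 term (factor 2^2 = 4):
  B₁ = (4·4.4435819 − 4.3976055)/3 = 4.4589074
  B₂ = (4·4.4549808 − 4.4435819)/3 = 4.4587804
Then eliminate the h^4 term (factor 2^4 = 16):
  (16·4.4587804 − 4.4589074)/15 = 4.4587719

4.45877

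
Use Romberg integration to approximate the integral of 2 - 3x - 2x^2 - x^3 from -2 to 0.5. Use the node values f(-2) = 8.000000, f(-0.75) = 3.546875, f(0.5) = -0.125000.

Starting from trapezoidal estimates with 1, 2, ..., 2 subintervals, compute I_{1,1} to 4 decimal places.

9.1927

I_{0,0} (trapezoid, 1 panel, h=2.5000): 9.843750
I_{1,0} (trapezoid, 2 panels, h=1.2500): 9.355469
I_{1,1} = 9.355469 + (9.355469 − 9.843750)/3 = 9.192709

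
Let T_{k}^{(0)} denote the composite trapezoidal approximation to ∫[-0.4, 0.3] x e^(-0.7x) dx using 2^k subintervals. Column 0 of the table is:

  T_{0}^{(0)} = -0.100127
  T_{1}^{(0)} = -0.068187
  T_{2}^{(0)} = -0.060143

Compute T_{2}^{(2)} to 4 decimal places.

T_{1}^{(1)} = -0.068187 + (-0.068187 − (-0.100127))/3 = -0.057540
T_{2}^{(1)} = (4·(-0.060143) − (-0.068187)) / 3 = -0.057462
T_{2}^{(2)} = (16·(-0.057462) − (-0.057540)) / 15 = -0.057457

-0.0575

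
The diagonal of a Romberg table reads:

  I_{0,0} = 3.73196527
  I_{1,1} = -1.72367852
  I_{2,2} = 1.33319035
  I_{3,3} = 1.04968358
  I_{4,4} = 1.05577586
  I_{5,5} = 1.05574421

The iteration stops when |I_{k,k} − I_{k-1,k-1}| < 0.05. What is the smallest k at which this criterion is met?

k = 4

|I_{1,1} − I_{0,0}| = 5.45564379 ≥ 0.05
|I_{2,2} − I_{1,1}| = 3.05686887 ≥ 0.05
|I_{3,3} − I_{2,2}| = 0.28350677 ≥ 0.05
|I_{4,4} − I_{3,3}| = 0.00609228 < 0.05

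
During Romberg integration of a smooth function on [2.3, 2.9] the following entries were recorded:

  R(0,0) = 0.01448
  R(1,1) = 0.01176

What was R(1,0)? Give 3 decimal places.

From R(1,1) = (4·R(1,0) − R(0,0))/3, solve for R(1,0):
4·R(1,0) = 3·0.01176 + 0.01448 = 0.04976
R(1,0) = 0.01244

0.012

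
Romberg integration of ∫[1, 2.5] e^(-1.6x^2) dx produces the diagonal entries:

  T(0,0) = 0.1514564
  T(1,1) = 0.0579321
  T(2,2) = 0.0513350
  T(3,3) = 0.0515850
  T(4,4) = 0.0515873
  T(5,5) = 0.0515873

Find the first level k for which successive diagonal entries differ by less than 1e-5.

k = 4

|T(1,1) − T(0,0)| = 0.0935243 ≥ 1e-5
|T(2,2) − T(1,1)| = 0.0065971 ≥ 1e-5
|T(3,3) − T(2,2)| = 0.0002500 ≥ 1e-5
|T(4,4) − T(3,3)| = 0.0000023 < 1e-5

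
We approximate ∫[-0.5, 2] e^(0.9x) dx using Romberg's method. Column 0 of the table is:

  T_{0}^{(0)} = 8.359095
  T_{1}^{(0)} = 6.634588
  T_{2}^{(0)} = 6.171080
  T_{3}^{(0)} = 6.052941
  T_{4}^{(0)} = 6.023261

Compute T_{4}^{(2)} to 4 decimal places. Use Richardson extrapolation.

6.0134

Richardson extrapolation on the trapezoidal column (denominator 4−1=3):
T_{3}^{(1)} = 6.052941 + (6.052941 − 6.171080)/3 = 6.013561
T_{4}^{(1)} = 6.023261 + (6.023261 − 6.052941)/3 = 6.013368
T_{4}^{(2)} = 6.013368 + (6.013368 − 6.013561)/15 = 6.013355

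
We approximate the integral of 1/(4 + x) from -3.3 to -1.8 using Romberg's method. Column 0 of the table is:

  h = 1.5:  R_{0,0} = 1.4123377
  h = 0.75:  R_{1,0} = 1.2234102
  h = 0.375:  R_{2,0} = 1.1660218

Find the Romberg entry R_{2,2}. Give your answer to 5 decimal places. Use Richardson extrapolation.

Richardson extrapolation on the trapezoidal column (denominator 4−1=3):
R_{1,1} = (4·1.2234102 − 1.4123377) / 3 = 1.1604344
R_{2,1} = (4·1.1660218 − 1.2234102) / 3 = 1.1468923
R_{2,2} = 1.1468923 + (1.1468923 − 1.1604344)/15 = 1.1459895
(Column j=1 coincides with Simpson's rule on the same nodes.)

1.14599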